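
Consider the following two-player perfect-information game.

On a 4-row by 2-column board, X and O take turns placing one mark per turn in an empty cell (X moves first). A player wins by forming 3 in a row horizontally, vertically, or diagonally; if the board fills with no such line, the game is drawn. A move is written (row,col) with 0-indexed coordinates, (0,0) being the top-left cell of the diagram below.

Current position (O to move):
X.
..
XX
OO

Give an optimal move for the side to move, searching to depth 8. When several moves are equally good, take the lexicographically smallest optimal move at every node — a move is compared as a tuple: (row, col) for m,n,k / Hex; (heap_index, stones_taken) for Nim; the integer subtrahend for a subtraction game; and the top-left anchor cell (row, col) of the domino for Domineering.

p1 O@[X./../XX/OO]: (0,1)[XO/../XX/OO]-1 (1,0)[X./O./XX/OO]+0* (1,1)[X./.O/XX/OO]-1
p2 X@[X./O./XX/OO]: (0,1)[XX/O./XX/OO]+0* (1,1)[X./OX/XX/OO]+0
p3 O@[XX/O./XX/OO]: (1,1)[XX/OO/XX/OO]+0*
p4 X@[XX/OO/XX/OO] terminal +0; root [X./../XX/OO] d8

O's best at [X./../XX/OO]: (1,0)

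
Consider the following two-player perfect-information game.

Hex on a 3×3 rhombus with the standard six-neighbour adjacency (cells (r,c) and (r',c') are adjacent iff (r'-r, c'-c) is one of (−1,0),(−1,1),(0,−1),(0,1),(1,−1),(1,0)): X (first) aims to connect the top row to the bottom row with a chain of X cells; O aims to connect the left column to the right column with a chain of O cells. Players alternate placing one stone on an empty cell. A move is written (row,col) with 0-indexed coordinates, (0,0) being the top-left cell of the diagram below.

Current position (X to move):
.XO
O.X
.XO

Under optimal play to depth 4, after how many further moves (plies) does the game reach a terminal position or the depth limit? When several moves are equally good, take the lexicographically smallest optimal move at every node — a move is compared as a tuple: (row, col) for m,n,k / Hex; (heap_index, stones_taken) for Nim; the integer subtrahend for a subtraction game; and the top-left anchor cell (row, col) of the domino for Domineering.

ply 1, X at .XO/O.X/.XO | (0,0)=-1→XXO/O.X/.XO; (1,1)=+1→.XO/OXX/.XO*; (2,0)=-1→.XO/O.X/XXO
ply 2: .XO/OXX/.XO is terminal -1 (O); from .XO/O.X/.XO depth 4

PV length from [.XO/O.X/.XO]: 1 ply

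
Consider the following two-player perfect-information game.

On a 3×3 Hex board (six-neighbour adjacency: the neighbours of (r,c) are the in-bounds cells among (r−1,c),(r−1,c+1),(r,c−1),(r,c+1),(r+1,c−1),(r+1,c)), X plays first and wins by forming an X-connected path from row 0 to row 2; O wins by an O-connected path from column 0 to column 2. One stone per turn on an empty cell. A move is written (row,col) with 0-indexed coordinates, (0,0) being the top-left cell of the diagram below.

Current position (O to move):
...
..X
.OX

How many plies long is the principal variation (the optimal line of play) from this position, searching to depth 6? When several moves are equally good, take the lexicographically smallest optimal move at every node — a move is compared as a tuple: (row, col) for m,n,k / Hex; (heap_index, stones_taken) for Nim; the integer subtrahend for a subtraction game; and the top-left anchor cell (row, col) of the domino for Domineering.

PV length from [.../..X/.OX]: 6 plies

[.../..X/.OX] O move#1: (0,0):-1/O../..X/.OX*, (0,1):-1/.O./..X/.OX, (0,2):-1/..O/..X/.OX, (1,0):-1/.../O.X/.OX, (1,1):-1/.../.OX/.OX, (2,0):-1/.../..X/OOX
[O../..X/.OX] X move#2: (0,1):+1/OX./..X/.OX*, (0,2):+1/O.X/..X/.OX, (1,0):+1/O../X.X/.OX, (1,1):+1/O../.XX/.OX, (2,0):+1/O../..X/XOX
[OX./..X/.OX] O move#3: (0,2):-1/OXO/..X/.OX*, (1,0):-1/OX./O.X/.OX, (1,1):-1/OX./.OX/.OX, (2,0):-1/OX./..X/OOX
[OXO/..X/.OX] X move#4: (1,0):+1/OXO/X.X/.OX*, (1,1):+1/OXO/.XX/.OX, (2,0):+1/OXO/..X/XOX
[OXO/X.X/.OX] O move#5: (1,1):-1/OXO/XOX/.OX*, (2,0):-1/OXO/X.X/OOX
[OXO/XOX/.OX] X move#6: (2,0):+1/OXO/XOX/XOX*
[OXO/XOX/XOX] end (terminal -1, O#7); searched .../..X/.OX to 6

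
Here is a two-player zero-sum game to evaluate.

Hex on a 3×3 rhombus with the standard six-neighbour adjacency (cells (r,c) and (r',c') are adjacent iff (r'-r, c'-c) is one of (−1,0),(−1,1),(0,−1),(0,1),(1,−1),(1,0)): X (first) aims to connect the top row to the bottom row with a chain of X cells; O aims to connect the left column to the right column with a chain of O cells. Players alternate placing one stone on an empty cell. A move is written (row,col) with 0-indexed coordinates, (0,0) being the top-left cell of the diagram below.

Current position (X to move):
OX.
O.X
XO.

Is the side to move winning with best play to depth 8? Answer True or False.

X winning at [OX./O.X/XO.]: True

p1 X@[OX./O.X/XO.]: (0,2)[OXX/O.X/XO.]+1* (1,1)[OX./OXX/XO.]+1 (2,2)[OX./O.X/XOX]+1
p2 O@[OXX/O.X/XO.]: (1,1)[OXX/OOX/XO.]-1* (2,2)[OXX/O.X/XOO]-1
p3 X@[OXX/OOX/XO.]: (2,2)[OXX/OOX/XOX]+1*
p4 O@[OXX/OOX/XOX] terminal -1; root [OX./O.X/XO.] d8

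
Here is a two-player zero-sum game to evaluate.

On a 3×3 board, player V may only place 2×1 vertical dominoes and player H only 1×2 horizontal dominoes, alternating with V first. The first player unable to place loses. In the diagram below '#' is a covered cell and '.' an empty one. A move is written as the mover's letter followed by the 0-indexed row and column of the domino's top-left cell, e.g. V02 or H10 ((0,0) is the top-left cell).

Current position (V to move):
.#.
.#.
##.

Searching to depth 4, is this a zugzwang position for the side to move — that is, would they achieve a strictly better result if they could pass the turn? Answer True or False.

p1 V@[.#./.#./##.]: V00[##./##./##.]+1* V02[.##/.##/##.]+1 V12[.#./.##/###]+1
p2 H@[##./##./##.] terminal -1; root [.#./.#./##.] d4
if V skipped the turn, H would face:
~ p1 H@[.#./.#./##.] terminal -1; root [.#./.#./##.] d4
compare (V): move=+1 vs pass=+1

zugzwang(.#./.#./##., V) = False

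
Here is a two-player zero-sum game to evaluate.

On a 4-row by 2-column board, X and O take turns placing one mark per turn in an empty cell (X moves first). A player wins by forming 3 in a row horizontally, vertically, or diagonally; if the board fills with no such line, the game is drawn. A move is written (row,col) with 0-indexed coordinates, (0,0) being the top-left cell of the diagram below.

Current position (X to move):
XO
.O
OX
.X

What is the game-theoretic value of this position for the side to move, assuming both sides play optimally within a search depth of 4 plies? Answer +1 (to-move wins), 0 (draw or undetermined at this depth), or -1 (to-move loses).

[XO/.O/OX/.X] X move#1: (1,0):+0/XO/XO/OX/.X*, (3,0):+0/XO/.O/OX/XX
[XO/XO/OX/.X] O move#2: (3,0):+0/XO/XO/OX/OX*
[XO/XO/OX/OX] end (terminal +0, X#3); searched XO/.O/OX/.X to 4

value(XO/.O/OX/.X, X) = 0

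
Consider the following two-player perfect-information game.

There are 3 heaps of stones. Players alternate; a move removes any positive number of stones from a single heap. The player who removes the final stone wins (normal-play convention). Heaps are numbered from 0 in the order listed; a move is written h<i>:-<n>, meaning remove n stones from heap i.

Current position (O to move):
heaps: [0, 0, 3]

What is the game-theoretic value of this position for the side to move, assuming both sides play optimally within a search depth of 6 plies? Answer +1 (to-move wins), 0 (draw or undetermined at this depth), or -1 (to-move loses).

value((0,0,3), O) = +1

p1 O@[(0,0,3)]: h2:-1[(0,0,2)]-1 h2:-2[(0,0,1)]-1 h2:-3[(0,0,0)]+1*
p2 X@[(0,0,0)] terminal -1; root [(0,0,3)] d6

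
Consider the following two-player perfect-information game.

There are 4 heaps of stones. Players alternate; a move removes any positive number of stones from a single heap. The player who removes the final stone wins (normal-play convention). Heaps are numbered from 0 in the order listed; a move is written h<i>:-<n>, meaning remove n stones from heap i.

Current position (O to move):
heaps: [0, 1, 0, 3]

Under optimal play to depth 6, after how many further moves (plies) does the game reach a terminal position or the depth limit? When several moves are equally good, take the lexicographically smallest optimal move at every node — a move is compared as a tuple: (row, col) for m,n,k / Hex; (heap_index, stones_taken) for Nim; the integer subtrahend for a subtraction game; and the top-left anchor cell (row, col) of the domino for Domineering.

ply 1, O at (0,1,0,3) | h1:-1=-1→(0,0,0,3); h3:-1=-1→(0,1,0,2); h3:-2=+1→(0,1,0,1)*; h3:-3=-1→(0,1,0,0)
ply 2, X at (0,1,0,1) | h1:-1=-1→(0,0,0,1)*; h3:-1=-1→(0,1,0,0)
ply 3, O at (0,0,0,1) | h3:-1=+1→(0,0,0,0)*
ply 4: (0,0,0,0) is terminal -1 (X); from (0,1,0,3) depth 6

PV length from [(0,1,0,3)]: 3 plies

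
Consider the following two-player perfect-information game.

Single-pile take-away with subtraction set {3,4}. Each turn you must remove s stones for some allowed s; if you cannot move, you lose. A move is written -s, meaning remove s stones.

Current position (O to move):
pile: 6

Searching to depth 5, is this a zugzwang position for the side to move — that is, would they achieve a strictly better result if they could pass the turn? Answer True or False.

zugzwang(6, O) = False

p1 O@[6]: -3[3]-1 -4[2]+1*
p2 X@[2] terminal -1; root [6] d5
pass branch (X moves first from the same position):
  | p1 X@[6]: -3[3]-1 -4[2]+1*
  | p2 O@[2] terminal -1; root [6] d5
O moving scores +1; O passing scores -1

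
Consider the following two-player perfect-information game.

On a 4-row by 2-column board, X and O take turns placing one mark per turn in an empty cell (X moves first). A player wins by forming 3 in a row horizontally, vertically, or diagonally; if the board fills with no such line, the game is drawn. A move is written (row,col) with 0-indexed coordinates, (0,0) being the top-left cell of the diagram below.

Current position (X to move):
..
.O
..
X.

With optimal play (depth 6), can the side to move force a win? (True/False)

p1 X@[../.O/../X.]: (0,0)[X./.O/../X.]-1 (0,1)[.X/.O/../X.]+0* (1,0)[../XO/../X.]+0 (2,0)[../.O/X./X.]+0 (2,1)[../.O/.X/X.]+0 (3,1)[../.O/../XX]+0
p2 O@[.X/.O/../X.]: (0,0)[OX/.O/../X.]+0* (1,0)[.X/OO/../X.]+0 (2,0)[.X/.O/O./X.]+0 (2,1)[.X/.O/.O/X.]+0 (3,1)[.X/.O/../XO]+0
p3 X@[OX/.O/../X.]: (1,0)[OX/XO/../X.]+0* (2,0)[OX/.O/X./X.]+0 (2,1)[OX/.O/.X/X.]+0 (3,1)[OX/.O/../XX]+0
p4 O@[OX/XO/../X.]: (2,0)[OX/XO/O./X.]+0* (2,1)[OX/XO/.O/X.]-1 (3,1)[OX/XO/../XO]-1
p5 X@[OX/XO/O./X.]: (2,1)[OX/XO/OX/X.]+0* (3,1)[OX/XO/O./XX]+0
p6 O@[OX/XO/OX/X.]: (3,1)[OX/XO/OX/XO]+0*
p7 X@[OX/XO/OX/XO] terminal +0; root [../.O/../X.] d6

X winning at [../.O/../X.]: False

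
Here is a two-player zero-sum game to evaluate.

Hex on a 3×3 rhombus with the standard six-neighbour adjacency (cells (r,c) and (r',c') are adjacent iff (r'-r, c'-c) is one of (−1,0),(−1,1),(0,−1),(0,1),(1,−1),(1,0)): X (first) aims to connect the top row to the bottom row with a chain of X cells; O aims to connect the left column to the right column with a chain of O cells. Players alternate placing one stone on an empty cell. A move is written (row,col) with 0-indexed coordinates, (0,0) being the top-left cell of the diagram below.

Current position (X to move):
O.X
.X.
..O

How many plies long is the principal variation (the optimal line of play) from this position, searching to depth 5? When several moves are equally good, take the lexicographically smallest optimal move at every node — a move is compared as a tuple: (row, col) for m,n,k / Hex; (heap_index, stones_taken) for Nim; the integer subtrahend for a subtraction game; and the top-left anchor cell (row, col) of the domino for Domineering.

PV length from [O.X/.X./..O]: 5 plies

p1 X@[O.X/.X./..O]: (0,1)[OXX/.X./..O]+1* (1,0)[O.X/XX./..O]+1 (1,2)[O.X/.XX/..O]+1 (2,0)[O.X/.X./X.O]+1 (2,1)[O.X/.X./.XO]+1
p2 O@[OXX/.X./..O]: (1,0)[OXX/OX./..O]-1* (1,2)[OXX/.XO/..O]-1 (2,0)[OXX/.X./O.O]-1 (2,1)[OXX/.X./.OO]-1
p3 X@[OXX/OX./..O]: (1,2)[OXX/OXX/..O]+1* (2,0)[OXX/OX./X.O]+1 (2,1)[OXX/OX./.XO]+1
p4 O@[OXX/OXX/..O]: (2,0)[OXX/OXX/O.O]-1* (2,1)[OXX/OXX/.OO]-1
p5 X@[OXX/OXX/O.O]: (2,1)[OXX/OXX/OXO]+1*
p6 O@[OXX/OXX/OXO] terminal -1; root [O.X/.X./..O] d5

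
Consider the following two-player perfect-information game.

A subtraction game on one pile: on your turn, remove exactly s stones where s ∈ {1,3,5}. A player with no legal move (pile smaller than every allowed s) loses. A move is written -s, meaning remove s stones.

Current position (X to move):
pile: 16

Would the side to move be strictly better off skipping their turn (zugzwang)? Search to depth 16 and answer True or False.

[16] X move#1: -1:-1/15*, -3:-1/13, -5:-1/11
[15] O move#2: -1:+1/14*, -3:+1/12, -5:+1/10
[14] X move#3: -1:-1/13*, -3:-1/11, -5:-1/9
[13] O move#4: -1:+1/12*, -3:+1/10, -5:+1/8
[12] X move#5: -1:-1/11*, -3:-1/9, -5:-1/7
[11] O move#6: -1:+1/10*, -3:+1/8, -5:+1/6
[10] X move#7: -1:-1/9*, -3:-1/7, -5:-1/5
[9] O move#8: -1:+1/8*, -3:+1/6, -5:+1/4
[8] X move#9: -1:-1/7*, -3:-1/5, -5:-1/3
[7] O move#10: -1:+1/6*, -3:+1/4, -5:+1/2
[6] X move#11: -1:-1/5*, -3:-1/3, -5:-1/1
[5] O move#12: -1:+1/4*, -3:+1/2, -5:+1/0
[4] X move#13: -1:-1/3*, -3:-1/1
[3] O move#14: -1:+1/2*, -3:+1/0
[2] X move#15: -1:-1/1*
[1] O move#16: -1:+1/0*
[0] end (terminal -1, X#17); searched 16 to 16
pass branch (O moves first from the same position):
  | [16] O move#1: -1:-1/15*, -3:-1/13, -5:-1/11
  | [15] X move#2: -1:+1/14*, -3:+1/12, -5:+1/10
  | [14] O move#3: -1:-1/13*, -3:-1/11, -5:-1/9
  | [13] X move#4: -1:+1/12*, -3:+1/10, -5:+1/8
  | [12] O move#5: -1:-1/11*, -3:-1/9, -5:-1/7
  | [11] X move#6: -1:+1/10*, -3:+1/8, -5:+1/6
  | [10] O move#7: -1:-1/9*, -3:-1/7, -5:-1/5
  | [9] X move#8: -1:+1/8*, -3:+1/6, -5:+1/4
  | [8] O move#9: -1:-1/7*, -3:-1/5, -5:-1/3
  | [7] X move#10: -1:+1/6*, -3:+1/4, -5:+1/2
  | [6] O move#11: -1:-1/5*, -3:-1/3, -5:-1/1
  | [5] X move#12: -1:+1/4*, -3:+1/2, -5:+1/0
  | [4] O move#13: -1:-1/3*, -3:-1/1
  | [3] X move#14: -1:+1/2*, -3:+1/0
  | [2] O move#15: -1:-1/1*
  | [1] X move#16: -1:+1/0*
  | [0] end (terminal -1, O#17); searched 16 to 16
X moving scores -1; X passing scores +1

zugzwang(16, X) = True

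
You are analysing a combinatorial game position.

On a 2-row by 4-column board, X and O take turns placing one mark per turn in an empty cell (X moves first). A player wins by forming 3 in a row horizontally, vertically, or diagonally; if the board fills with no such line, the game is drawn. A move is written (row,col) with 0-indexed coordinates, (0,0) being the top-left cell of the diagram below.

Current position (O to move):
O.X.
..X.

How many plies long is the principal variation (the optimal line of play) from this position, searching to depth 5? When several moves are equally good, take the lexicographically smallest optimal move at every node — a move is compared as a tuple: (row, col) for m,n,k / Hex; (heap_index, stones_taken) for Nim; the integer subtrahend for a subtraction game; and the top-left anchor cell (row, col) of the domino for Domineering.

PV length from [O.X./..X.]: 5 plies

[O.X./..X.] O move#1: (0,1):-1/OOX./..X., (0,3):-1/O.XO/..X., (1,0):+0/O.X./O.X.*, (1,1):+0/O.X./.OX., (1,3):+0/O.X./..XO
[O.X./O.X.] X move#2: (0,1):+0/OXX./O.X.*, (0,3):+0/O.XX/O.X., (1,1):+0/O.X./OXX., (1,3):+0/O.X./O.XX
[OXX./O.X.] O move#3: (0,3):+0/OXXO/O.X.*, (1,1):-1/OXX./OOX., (1,3):-1/OXX./O.XO
[OXXO/O.X.] X move#4: (1,1):+0/OXXO/OXX.*, (1,3):+0/OXXO/O.XX
[OXXO/OXX.] O move#5: (1,3):+0/OXXO/OXXO*
[OXXO/OXXO] end (terminal +0, X#6); searched O.X./..X. to 5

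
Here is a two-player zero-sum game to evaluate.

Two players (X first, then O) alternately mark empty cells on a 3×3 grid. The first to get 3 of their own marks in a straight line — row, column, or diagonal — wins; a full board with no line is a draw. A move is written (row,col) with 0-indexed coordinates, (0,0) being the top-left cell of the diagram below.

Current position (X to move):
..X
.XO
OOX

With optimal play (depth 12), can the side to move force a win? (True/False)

X winning at [..X/.XO/OOX]: True

p1 X@[..X/.XO/OOX]: (0,0)[X.X/.XO/OOX]+1* (0,1)[.XX/.XO/OOX]+0 (1,0)[..X/XXO/OOX]+0
p2 O@[X.X/.XO/OOX] terminal -1; root [..X/.XO/OOX] d12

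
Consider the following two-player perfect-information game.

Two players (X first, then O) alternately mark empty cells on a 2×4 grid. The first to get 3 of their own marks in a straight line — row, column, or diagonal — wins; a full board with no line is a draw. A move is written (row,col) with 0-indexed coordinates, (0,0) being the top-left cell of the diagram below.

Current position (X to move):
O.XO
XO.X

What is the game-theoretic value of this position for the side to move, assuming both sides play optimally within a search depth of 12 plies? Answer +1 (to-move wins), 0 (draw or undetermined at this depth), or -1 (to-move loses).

ply 1, X at O.XO/XO.X | (0,1)=+0→OXXO/XO.X*; (1,2)=+0→O.XO/XOXX
ply 2, O at OXXO/XO.X | (1,2)=+0→OXXO/XOOX*
ply 3: OXXO/XOOX is terminal +0 (X); from O.XO/XO.X depth 12

value(O.XO/XO.X, X) = 0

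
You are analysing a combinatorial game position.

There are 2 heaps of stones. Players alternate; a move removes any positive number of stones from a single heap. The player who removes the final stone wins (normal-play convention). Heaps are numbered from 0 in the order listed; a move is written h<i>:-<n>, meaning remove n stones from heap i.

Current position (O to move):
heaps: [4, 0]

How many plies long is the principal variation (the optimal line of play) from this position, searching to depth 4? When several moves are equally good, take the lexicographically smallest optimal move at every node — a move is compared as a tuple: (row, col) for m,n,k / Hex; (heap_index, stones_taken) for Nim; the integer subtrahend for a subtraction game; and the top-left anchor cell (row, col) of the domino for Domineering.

ply 1, O at (4,0) | h0:-1=-1→(3,0); h0:-2=-1→(2,0); h0:-3=-1→(1,0); h0:-4=+1→(0,0)*
ply 2: (0,0) is terminal -1 (X); from (4,0) depth 4

PV length from [(4,0)]: 1 ply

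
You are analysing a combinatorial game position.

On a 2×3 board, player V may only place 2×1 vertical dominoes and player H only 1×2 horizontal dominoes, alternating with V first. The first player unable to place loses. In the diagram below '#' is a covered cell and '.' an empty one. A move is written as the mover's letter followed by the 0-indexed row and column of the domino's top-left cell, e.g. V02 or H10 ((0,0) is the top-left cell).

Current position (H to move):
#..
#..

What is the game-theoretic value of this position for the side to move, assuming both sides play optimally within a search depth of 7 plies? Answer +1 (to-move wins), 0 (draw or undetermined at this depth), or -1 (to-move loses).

[#../#..] H move#1: H01:+1/###/#..*, H11:+1/#../###
[###/#..] end (terminal -1, V#2); searched #../#.. to 7

value(#../#.., H) = +1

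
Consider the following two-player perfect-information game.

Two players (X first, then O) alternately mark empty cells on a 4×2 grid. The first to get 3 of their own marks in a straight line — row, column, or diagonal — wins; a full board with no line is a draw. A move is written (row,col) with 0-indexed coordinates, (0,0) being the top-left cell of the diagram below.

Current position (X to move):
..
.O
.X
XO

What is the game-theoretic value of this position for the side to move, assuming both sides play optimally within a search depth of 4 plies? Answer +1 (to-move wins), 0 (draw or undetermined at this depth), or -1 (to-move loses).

ply 1, X at ../.O/.X/XO | (0,0)=+0→X./.O/.X/XO*; (0,1)=+0→.X/.O/.X/XO; (1,0)=+0→../XO/.X/XO; (2,0)=+0→../.O/XX/XO
ply 2, O at X./.O/.X/XO | (0,1)=+0→XO/.O/.X/XO*; (1,0)=+0→X./OO/.X/XO; (2,0)=+0→X./.O/OX/XO
ply 3, X at XO/.O/.X/XO | (1,0)=+0→XO/XO/.X/XO*; (2,0)=+0→XO/.O/XX/XO
ply 4, O at XO/XO/.X/XO | (2,0)=+0→XO/XO/OX/XO*
ply 5: XO/XO/OX/XO is terminal +0 (X); from ../.O/.X/XO depth 4

value(../.O/.X/XO, X) = 0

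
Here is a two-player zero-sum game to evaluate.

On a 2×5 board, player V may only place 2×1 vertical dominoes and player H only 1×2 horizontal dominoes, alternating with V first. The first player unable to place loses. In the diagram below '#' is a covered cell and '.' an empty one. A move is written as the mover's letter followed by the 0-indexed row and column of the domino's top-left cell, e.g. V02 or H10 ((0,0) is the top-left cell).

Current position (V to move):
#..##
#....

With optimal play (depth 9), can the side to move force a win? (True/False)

[#..##/#....] V move#1: V01:-1/##.##/##..., V02:+1/#.###/#.#..*
[#.###/#.#..] H move#2: H13:-1/#.###/#.###*
[#.###/#.###] V move#3: V01:+1/#####/#####*
[#####/#####] end (terminal -1, H#4); searched #..##/#.... to 9

V winning at [#..##/#....]: True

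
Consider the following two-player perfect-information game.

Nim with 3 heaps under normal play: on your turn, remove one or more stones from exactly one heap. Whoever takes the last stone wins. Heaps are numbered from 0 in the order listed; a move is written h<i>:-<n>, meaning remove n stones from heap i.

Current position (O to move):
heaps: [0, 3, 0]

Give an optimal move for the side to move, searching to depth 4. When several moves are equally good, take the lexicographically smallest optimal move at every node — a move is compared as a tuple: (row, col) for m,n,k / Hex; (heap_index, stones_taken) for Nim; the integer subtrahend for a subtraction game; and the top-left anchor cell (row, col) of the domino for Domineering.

O's best at [(0,3,0)]: h1:-3

ply 1, O at (0,3,0) | h1:-1=-1→(0,2,0); h1:-2=-1→(0,1,0); h1:-3=+1→(0,0,0)*
ply 2: (0,0,0) is terminal -1 (X); from (0,3,0) depth 4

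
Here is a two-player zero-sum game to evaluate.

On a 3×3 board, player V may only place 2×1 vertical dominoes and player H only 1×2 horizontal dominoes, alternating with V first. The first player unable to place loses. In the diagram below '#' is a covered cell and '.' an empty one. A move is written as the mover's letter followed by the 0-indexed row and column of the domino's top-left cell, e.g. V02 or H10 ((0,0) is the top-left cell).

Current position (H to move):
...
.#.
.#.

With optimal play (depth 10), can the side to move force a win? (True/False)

[.../.#./.#.] H move#1: H00:-1/##./.#./.#.*, H01:-1/.##/.#./.#.
[##./.#./.#.] V move#2: V02:+1/###/.##/.#.*, V10:+1/##./##./##., V12:+1/##./.##/.##
[###/.##/.#.] end (terminal -1, H#3); searched .../.#./.#. to 10

H winning at [.../.#./.#.]: False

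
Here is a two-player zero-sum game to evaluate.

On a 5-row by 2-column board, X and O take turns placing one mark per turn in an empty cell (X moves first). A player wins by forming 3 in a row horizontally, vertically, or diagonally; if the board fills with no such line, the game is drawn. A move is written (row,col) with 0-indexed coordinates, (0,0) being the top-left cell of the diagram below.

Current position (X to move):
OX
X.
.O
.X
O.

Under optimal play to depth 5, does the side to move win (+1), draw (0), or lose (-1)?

[OX/X./.O/.X/O.] X move#1: (1,1):+0/OX/XX/.O/.X/O.*, (2,0):+0/OX/X./XO/.X/O., (3,0):+0/OX/X./.O/XX/O., (4,1):+0/OX/X./.O/.X/OX
[OX/XX/.O/.X/O.] O move#2: (2,0):+0/OX/XX/OO/.X/O.*, (3,0):+0/OX/XX/.O/OX/O., (4,1):+0/OX/XX/.O/.X/OO
[OX/XX/OO/.X/O.] X move#3: (3,0):+0/OX/XX/OO/XX/O.*, (4,1):-1/OX/XX/OO/.X/OX
[OX/XX/OO/XX/O.] O move#4: (4,1):+0/OX/XX/OO/XX/OO*
[OX/XX/OO/XX/OO] end (terminal +0, X#5); searched OX/X./.O/.X/O. to 5

value(OX/X./.O/.X/O., X) = 0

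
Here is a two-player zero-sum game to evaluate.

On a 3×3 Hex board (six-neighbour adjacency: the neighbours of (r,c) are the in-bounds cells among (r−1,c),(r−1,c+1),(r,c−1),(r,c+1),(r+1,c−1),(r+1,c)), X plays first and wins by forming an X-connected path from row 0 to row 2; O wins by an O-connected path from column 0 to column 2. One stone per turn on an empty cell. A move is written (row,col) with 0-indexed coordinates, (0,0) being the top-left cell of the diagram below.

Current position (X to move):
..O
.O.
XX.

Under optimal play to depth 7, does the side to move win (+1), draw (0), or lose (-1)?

p1 X@[..O/.O./XX.]: (0,0)[X.O/.O./XX.]-1 (0,1)[.XO/.O./XX.]-1 (1,0)[..O/XO./XX.]+1* (1,2)[..O/.OX/XX.]-1 (2,2)[..O/.O./XXX]-1
p2 O@[..O/XO./XX.]: (0,0)[O.O/XO./XX.]-1* (0,1)[.OO/XO./XX.]-1 (1,2)[..O/XOO/XX.]-1 (2,2)[..O/XO./XXO]-1
p3 X@[O.O/XO./XX.]: (0,1)[OXO/XO./XX.]+1* (1,2)[O.O/XOX/XX.]-1 (2,2)[O.O/XO./XXX]-1
p4 O@[OXO/XO./XX.] terminal -1; root [..O/.O./XX.] d7

value(..O/.O./XX., X) = +1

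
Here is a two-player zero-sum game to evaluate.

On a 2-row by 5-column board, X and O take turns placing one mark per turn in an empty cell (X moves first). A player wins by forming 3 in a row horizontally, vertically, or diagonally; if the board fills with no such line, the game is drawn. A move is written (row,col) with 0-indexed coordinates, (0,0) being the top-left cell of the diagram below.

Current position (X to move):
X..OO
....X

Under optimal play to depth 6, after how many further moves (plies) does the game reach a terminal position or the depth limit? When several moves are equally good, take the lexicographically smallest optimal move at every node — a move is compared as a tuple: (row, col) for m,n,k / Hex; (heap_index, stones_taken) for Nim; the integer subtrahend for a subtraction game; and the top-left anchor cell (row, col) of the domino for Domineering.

PV length from [X..OO/....X]: 6 plies

p1 X@[X..OO/....X]: (0,1)[XX.OO/....X]-1 (0,2)[X.XOO/....X]+0* (1,0)[X..OO/X...X]-1 (1,1)[X..OO/.X..X]-1 (1,2)[X..OO/..X.X]-1 (1,3)[X..OO/...XX]-1
p2 O@[X.XOO/....X]: (0,1)[XOXOO/....X]+0* (1,0)[X.XOO/O...X]-1 (1,1)[X.XOO/.O..X]-1 (1,2)[X.XOO/..O.X]-1 (1,3)[X.XOO/...OX]-1
p3 X@[XOXOO/....X]: (1,0)[XOXOO/X...X]+0* (1,1)[XOXOO/.X..X]+0 (1,2)[XOXOO/..X.X]+0 (1,3)[XOXOO/...XX]+0
p4 O@[XOXOO/X...X]: (1,1)[XOXOO/XO..X]+0* (1,2)[XOXOO/X.O.X]+0 (1,3)[XOXOO/X..OX]+0
p5 X@[XOXOO/XO..X]: (1,2)[XOXOO/XOX.X]+0* (1,3)[XOXOO/XO.XX]+0
p6 O@[XOXOO/XOX.X]: (1,3)[XOXOO/XOXOX]+0*
p7 X@[XOXOO/XOXOX] terminal +0; root [X..OO/....X] d6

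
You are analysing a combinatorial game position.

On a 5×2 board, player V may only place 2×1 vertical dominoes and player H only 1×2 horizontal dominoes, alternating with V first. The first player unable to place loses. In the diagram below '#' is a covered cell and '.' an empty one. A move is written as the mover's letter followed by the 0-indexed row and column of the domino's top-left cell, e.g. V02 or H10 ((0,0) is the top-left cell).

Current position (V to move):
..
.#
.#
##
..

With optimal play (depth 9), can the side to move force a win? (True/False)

V winning at [../.#/.#/##/..]: False

[../.#/.#/##/..] V move#1: V00:-1/#./##/.#/##/..*, V10:-1/../##/##/##/..
[#./##/.#/##/..] H move#2: H40:+1/#./##/.#/##/##*
[#./##/.#/##/##] end (terminal -1, V#3); searched ../.#/.#/##/.. to 9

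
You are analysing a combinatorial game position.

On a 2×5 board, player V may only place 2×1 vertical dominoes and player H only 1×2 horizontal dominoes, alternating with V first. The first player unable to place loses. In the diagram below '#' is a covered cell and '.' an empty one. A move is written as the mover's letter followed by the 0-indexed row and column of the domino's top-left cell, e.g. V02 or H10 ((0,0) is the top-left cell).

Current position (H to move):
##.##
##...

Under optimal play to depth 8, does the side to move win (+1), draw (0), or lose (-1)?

ply 1, H at ##.##/##... | H12=+1→##.##/####.*; H13=-1→##.##/##.##
ply 2: ##.##/####. is terminal -1 (V); from ##.##/##... depth 8

value(##.##/##..., H) = +1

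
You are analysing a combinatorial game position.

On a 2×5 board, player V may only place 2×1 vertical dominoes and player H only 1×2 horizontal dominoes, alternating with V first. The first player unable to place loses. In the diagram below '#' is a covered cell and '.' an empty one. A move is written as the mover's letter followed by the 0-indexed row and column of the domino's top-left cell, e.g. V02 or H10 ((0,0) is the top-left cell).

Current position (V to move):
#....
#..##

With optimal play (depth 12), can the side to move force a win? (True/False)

p1 V@[#..../#..##]: V01[##.../##.##]-1 V02[#.#../#.###]+1*
p2 H@[#.#../#.###]: H03[#.###/#.###]-1*
p3 V@[#.###/#.###]: V01[#####/#####]+1*
p4 H@[#####/#####] terminal -1; root [#..../#..##] d12

V winning at [#..../#..##]: True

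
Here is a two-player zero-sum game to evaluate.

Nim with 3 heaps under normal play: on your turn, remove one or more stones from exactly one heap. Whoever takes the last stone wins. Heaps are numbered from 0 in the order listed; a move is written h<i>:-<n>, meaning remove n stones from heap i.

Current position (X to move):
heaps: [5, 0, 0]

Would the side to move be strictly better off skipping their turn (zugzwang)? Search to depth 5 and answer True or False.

zugzwang((5,0,0), X) = False

[(5,0,0)] X move#1: h0:-1:-1/(4,0,0), h0:-2:-1/(3,0,0), h0:-3:-1/(2,0,0), h0:-4:-1/(1,0,0), h0:-5:+1/(0,0,0)*
[(0,0,0)] end (terminal -1, O#2); searched (5,0,0) to 5
if X skipped the turn, O would face:
~ [(5,0,0)] O move#1: h0:-1:-1/(4,0,0), h0:-2:-1/(3,0,0), h0:-3:-1/(2,0,0), h0:-4:-1/(1,0,0), h0:-5:+1/(0,0,0)*
~ [(0,0,0)] end (terminal -1, X#2); searched (5,0,0) to 5
compare (X): move=+1 vs pass=-1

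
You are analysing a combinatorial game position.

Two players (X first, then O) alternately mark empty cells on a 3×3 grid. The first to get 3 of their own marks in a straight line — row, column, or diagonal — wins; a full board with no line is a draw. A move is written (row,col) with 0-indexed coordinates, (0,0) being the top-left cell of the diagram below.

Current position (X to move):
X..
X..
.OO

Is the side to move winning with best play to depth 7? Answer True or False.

p1 X@[X../X../.OO]: (0,1)[XX./X../.OO]-1 (0,2)[X.X/X../.OO]-1 (1,1)[X../XX./.OO]-1 (1,2)[X../X.X/.OO]-1 (2,0)[X../X../XOO]+1*
p2 O@[X../X../XOO] terminal -1; root [X../X../.OO] d7

X winning at [X../X../.OO]: True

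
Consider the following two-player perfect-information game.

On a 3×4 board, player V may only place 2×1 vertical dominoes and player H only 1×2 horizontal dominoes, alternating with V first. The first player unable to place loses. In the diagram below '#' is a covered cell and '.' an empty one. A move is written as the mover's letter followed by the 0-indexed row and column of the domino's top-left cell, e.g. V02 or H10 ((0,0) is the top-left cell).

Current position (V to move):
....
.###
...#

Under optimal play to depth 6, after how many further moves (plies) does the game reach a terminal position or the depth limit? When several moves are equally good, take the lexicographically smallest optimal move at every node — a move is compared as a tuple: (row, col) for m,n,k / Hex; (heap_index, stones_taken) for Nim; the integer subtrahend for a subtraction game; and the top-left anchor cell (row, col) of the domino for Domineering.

ply 1, V at ..../.###/...# | V00=-1→#.../####/...#*; V10=-1→..../####/#..#
ply 2, H at #.../####/...# | H01=+1→###./####/...#*; H02=+1→#.##/####/...#; H20=+1→#.../####/##.#; H21=+1→#.../####/.###
ply 3: ###./####/...# is terminal -1 (V); from ..../.###/...# depth 6

PV length from [..../.###/...#]: 2 plies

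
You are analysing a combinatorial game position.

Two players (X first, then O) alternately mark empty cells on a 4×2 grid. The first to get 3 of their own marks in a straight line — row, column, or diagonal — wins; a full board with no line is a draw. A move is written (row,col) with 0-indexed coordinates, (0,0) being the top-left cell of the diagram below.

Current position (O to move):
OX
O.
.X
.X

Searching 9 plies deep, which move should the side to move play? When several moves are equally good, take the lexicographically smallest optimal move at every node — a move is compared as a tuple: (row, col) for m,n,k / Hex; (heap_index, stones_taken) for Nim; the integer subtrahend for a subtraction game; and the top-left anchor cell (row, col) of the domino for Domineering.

O's best at [OX/O./.X/.X]: (2,0)

ply 1, O at OX/O./.X/.X | (1,1)=+0→OX/OO/.X/.X; (2,0)=+1→OX/O./OX/.X*; (3,0)=-1→OX/O./.X/OX
ply 2: OX/O./OX/.X is terminal -1 (X); from OX/O./.X/.X depth 9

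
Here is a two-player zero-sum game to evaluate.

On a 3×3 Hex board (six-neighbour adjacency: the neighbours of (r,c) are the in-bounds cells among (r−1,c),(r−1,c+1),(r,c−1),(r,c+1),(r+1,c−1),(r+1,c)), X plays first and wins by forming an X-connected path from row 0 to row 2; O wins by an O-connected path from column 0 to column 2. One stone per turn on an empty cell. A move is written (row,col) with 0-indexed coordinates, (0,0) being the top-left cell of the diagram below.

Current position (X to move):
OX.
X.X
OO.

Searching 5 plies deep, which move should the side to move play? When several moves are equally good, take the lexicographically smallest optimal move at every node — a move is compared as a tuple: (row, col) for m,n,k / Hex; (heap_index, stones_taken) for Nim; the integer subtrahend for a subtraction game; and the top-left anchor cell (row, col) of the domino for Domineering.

ply 1, X at OX./X.X/OO. | (0,2)=-1→OXX/X.X/OO.; (1,1)=-1→OX./XXX/OO.; (2,2)=+1→OX./X.X/OOX*
ply 2, O at OX./X.X/OOX | (0,2)=-1→OXO/X.X/OOX*; (1,1)=-1→OX./XOX/OOX
ply 3, X at OXO/X.X/OOX | (1,1)=+1→OXO/XXX/OOX*
ply 4: OXO/XXX/OOX is terminal -1 (O); from OX./X.X/OO. depth 5

X's best at [OX./X.X/OO.]: (2,2)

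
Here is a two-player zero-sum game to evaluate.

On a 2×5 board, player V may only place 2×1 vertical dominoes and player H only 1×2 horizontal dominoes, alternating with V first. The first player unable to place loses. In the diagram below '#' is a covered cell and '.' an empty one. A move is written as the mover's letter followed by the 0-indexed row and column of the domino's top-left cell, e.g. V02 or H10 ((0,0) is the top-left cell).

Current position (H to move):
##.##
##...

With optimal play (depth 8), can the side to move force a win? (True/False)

H winning at [##.##/##...]: True

[##.##/##...] H move#1: H12:+1/##.##/####.*, H13:-1/##.##/##.##
[##.##/####.] end (terminal -1, V#2); searched ##.##/##... to 8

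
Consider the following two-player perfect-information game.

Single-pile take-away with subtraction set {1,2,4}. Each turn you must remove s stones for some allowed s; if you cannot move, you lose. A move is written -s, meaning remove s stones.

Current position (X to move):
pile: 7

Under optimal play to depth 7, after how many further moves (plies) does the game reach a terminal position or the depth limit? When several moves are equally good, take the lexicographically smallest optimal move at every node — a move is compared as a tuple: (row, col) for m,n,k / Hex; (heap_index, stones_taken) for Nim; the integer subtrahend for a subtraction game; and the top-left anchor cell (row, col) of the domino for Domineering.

PV length from [7]: 5 plies

p1 X@[7]: -1[6]+1* -2[5]-1 -4[3]+1
p2 O@[6]: -1[5]-1* -2[4]-1 -4[2]-1
p3 X@[5]: -1[4]-1 -2[3]+1* -4[1]-1
p4 O@[3]: -1[2]-1* -2[1]-1
p5 X@[2]: -1[1]-1 -2[0]+1*
p6 O@[0] terminal -1; root [7] d7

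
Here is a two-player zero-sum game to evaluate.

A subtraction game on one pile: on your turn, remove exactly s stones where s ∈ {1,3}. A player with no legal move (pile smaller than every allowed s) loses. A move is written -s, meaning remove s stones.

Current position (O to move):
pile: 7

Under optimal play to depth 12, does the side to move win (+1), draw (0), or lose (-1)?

ply 1, O at 7 | -1=+1→6*; -3=+1→4
ply 2, X at 6 | -1=-1→5*; -3=-1→3
ply 3, O at 5 | -1=+1→4*; -3=+1→2
ply 4, X at 4 | -1=-1→3*; -3=-1→1
ply 5, O at 3 | -1=+1→2*; -3=+1→0
ply 6, X at 2 | -1=-1→1*
ply 7, O at 1 | -1=+1→0*
ply 8: 0 is terminal -1 (X); from 7 depth 12

value(7, O) = +1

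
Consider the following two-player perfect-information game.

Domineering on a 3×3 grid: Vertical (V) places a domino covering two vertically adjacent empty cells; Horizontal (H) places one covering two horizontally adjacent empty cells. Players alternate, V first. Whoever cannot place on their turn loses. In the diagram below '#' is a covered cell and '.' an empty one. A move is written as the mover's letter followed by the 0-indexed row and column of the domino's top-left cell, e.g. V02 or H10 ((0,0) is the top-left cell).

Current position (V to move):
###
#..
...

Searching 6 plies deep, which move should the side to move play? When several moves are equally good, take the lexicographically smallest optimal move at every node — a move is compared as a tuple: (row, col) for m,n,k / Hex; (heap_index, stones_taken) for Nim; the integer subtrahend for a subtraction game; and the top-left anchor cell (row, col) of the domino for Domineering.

V's best at [###/#../...]: V11

ply 1, V at ###/#../... | V11=+1→###/##./.#.*; V12=-1→###/#.#/..#
ply 2: ###/##./.#. is terminal -1 (H); from ###/#../... depth 6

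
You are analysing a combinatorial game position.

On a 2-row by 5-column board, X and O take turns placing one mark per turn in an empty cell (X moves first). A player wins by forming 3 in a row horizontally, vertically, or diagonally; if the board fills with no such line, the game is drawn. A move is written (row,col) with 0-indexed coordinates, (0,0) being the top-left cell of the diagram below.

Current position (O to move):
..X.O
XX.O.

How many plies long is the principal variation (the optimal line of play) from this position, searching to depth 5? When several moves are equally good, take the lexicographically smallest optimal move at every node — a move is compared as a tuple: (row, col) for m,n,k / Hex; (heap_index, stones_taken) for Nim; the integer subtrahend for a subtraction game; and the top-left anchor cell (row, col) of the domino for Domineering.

ply 1, O at ..X.O/XX.O. | (0,0)=-1→O.X.O/XX.O.; (0,1)=-1→.OX.O/XX.O.; (0,3)=-1→..XOO/XX.O.; (1,2)=+0→..X.O/XXOO.*; (1,4)=-1→..X.O/XX.OO
ply 2, X at ..X.O/XXOO. | (0,0)=-1→X.X.O/XXOO.; (0,1)=-1→.XX.O/XXOO.; (0,3)=-1→..XXO/XXOO.; (1,4)=+0→..X.O/XXOOX*
ply 3, O at ..X.O/XXOOX | (0,0)=+0→O.X.O/XXOOX*; (0,1)=+0→.OX.O/XXOOX; (0,3)=+0→..XOO/XXOOX
ply 4, X at O.X.O/XXOOX | (0,1)=+0→OXX.O/XXOOX*; (0,3)=+0→O.XXO/XXOOX
ply 5, O at OXX.O/XXOOX | (0,3)=+0→OXXOO/XXOOX*
ply 6: OXXOO/XXOOX is terminal +0 (X); from ..X.O/XX.O. depth 5

PV length from [..X.O/XX.O.]: 5 plies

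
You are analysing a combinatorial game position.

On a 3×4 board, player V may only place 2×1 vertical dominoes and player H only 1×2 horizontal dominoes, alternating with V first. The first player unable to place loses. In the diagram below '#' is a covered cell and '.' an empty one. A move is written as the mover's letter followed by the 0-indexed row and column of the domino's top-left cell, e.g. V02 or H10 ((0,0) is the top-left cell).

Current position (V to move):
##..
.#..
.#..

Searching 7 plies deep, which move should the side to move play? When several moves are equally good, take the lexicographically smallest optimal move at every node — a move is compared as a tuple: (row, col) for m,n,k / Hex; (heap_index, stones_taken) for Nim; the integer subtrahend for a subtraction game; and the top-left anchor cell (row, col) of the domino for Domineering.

V's best at [##../.#../.#..]: V02

[##../.#../.#..] V move#1: V02:+1/###./.##./.#..*, V03:+1/##.#/.#.#/.#.., V10:-1/##../##../##.., V12:+1/##../.##./.##., V13:+1/##../.#.#/.#.#
[###./.##./.#..] H move#2: H22:-1/###./.##./.###*
[###./.##./.###] V move#3: V03:+1/####/.###/.###*, V10:+1/###./###./####
[####/.###/.###] end (terminal -1, H#4); searched ##../.#../.#.. to 7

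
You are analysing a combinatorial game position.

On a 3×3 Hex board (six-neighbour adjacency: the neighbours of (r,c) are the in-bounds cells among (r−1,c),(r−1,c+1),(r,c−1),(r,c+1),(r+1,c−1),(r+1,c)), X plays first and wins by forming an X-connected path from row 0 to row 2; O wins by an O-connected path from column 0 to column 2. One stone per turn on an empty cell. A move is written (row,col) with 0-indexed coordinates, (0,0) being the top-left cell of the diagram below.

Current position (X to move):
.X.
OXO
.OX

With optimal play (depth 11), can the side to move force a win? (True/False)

ply 1, X at .X./OXO/.OX | (0,0)=-1→XX./OXO/.OX; (0,2)=-1→.XX/OXO/.OX; (2,0)=+1→.X./OXO/XOX*
ply 2: .X./OXO/XOX is terminal -1 (O); from .X./OXO/.OX depth 11

X winning at [.X./OXO/.OX]: True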